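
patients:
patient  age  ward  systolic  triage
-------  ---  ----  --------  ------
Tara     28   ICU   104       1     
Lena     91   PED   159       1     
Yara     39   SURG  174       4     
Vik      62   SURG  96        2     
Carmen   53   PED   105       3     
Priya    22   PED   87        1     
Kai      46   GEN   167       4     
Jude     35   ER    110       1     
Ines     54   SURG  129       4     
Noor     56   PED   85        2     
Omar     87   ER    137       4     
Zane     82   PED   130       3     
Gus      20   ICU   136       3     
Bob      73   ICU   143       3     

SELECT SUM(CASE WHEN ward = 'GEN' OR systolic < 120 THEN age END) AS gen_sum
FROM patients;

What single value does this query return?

302

patient=Tara: ✓ → 28
patient=Lena: ✗
patient=Yara: ✗
patient=Vik: ✓ → 62
patient=Carmen: ✓ → 53
patient=Priya: ✓ → 22
patient=Kai: ✓ → 46
patient=Jude: ✓ → 35
patient=Ines: ✗
patient=Noor: ✓ → 56
patient=Omar: ✗
patient=Zane: ✗
patient=Gus: ✗
patient=Bob: ✗
gen_sum = 28 + 62 + 53 + 22 + 46 + 35 + 56 = 302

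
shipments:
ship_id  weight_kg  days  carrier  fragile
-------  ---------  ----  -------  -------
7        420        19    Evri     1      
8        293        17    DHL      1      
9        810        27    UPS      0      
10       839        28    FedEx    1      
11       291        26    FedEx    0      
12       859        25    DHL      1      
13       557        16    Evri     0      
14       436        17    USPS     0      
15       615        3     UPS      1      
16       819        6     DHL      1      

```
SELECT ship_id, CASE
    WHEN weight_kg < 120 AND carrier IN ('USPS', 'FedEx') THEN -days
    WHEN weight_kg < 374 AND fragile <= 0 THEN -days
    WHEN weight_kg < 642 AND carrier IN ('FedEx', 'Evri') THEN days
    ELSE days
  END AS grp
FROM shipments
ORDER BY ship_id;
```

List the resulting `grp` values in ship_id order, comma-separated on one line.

ship_id=7: weight_kg < 642 AND carrier IN ('FedEx', 'Evri') → 19
ship_id=8: ELSE → 17
ship_id=9: ELSE → 27
ship_id=10: ELSE → 28
ship_id=11: weight_kg < 374 AND fragile <= 0 → -26
ship_id=12: ELSE → 25
ship_id=13: weight_kg < 642 AND carrier IN ('FedEx', 'Evri') → 16
ship_id=14: ELSE → 17
ship_id=15: ELSE → 3
ship_id=16: ELSE → 6

19, 17, 27, 28, -26, 25, 16, 17, 3, 6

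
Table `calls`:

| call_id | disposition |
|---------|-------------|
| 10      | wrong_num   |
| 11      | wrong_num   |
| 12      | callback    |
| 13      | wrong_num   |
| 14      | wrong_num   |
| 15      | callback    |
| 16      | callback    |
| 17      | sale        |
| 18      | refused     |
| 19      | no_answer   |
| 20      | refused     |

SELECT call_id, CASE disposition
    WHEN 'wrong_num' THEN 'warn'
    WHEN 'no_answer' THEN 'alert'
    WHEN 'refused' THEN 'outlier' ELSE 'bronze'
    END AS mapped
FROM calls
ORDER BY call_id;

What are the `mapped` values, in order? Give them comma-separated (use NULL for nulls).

call_id=10: disposition='wrong_num' → warn
call_id=11: disposition='wrong_num' → warn
call_id=12: ELSE → bronze
call_id=13: disposition='wrong_num' → warn
call_id=14: disposition='wrong_num' → warn
call_id=15: ELSE → bronze
call_id=16: ELSE → bronze
call_id=17: ELSE → bronze
call_id=18: disposition='refused' → outlier
call_id=19: disposition='no_answer' → alert
call_id=20: disposition='refused' → outlier

warn, warn, bronze, warn, warn, bronze, bronze, bronze, outlier, alert, outlier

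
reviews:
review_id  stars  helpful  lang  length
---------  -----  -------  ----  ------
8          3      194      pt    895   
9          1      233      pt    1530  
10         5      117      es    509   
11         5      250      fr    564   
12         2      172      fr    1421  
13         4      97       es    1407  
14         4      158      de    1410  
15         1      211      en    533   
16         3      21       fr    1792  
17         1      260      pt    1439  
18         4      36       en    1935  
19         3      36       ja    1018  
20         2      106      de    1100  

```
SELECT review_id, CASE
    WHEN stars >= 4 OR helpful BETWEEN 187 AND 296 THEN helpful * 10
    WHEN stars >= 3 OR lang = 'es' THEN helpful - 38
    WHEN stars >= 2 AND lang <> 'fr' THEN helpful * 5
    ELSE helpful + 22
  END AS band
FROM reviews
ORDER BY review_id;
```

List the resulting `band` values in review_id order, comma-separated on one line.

review_id=8: stars >= 4 OR helpful BETWEEN 187 AND 296 → 1940
review_id=9: stars >= 4 OR helpful BETWEEN 187 AND 296 → 2330
review_id=10: stars >= 4 OR helpful BETWEEN 187 AND 296 → 1170
review_id=11: stars >= 4 OR helpful BETWEEN 187 AND 296 → 2500
review_id=12: ELSE → 194
review_id=13: stars >= 4 OR helpful BETWEEN 187 AND 296 → 970
review_id=14: stars >= 4 OR helpful BETWEEN 187 AND 296 → 1580
review_id=15: stars >= 4 OR helpful BETWEEN 187 AND 296 → 2110
review_id=16: stars >= 3 OR lang = 'es' → -17
review_id=17: stars >= 4 OR helpful BETWEEN 187 AND 296 → 2600
review_id=18: stars >= 4 OR helpful BETWEEN 187 AND 296 → 360
review_id=19: stars >= 3 OR lang = 'es' → -2
review_id=20: stars >= 2 AND lang <> 'fr' → 530

1940, 2330, 1170, 2500, 194, 970, 1580, 2110, -17, 2600, 360, -2, 530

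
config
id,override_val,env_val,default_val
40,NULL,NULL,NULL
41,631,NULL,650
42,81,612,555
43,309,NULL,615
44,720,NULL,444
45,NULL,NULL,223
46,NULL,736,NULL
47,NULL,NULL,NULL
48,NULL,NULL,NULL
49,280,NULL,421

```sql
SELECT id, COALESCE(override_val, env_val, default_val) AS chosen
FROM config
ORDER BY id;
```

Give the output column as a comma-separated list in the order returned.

id=40: override_val=NULL, env_val=NULL, default_val=NULL (all NULL) → NULL
id=41: override_val=631 → 631
id=42: override_val=81 → 81
id=43: override_val=309 → 309
id=44: override_val=720 → 720
id=45: override_val=NULL, env_val=NULL, default_val=223 → 223
id=46: override_val=NULL, env_val=736 → 736
id=47: override_val=NULL, env_val=NULL, default_val=NULL (all NULL) → NULL
id=48: override_val=NULL, env_val=NULL, default_val=NULL (all NULL) → NULL
id=49: override_val=280 → 280

NULL, 631, 81, 309, 720, 223, 736, NULL, NULL, 280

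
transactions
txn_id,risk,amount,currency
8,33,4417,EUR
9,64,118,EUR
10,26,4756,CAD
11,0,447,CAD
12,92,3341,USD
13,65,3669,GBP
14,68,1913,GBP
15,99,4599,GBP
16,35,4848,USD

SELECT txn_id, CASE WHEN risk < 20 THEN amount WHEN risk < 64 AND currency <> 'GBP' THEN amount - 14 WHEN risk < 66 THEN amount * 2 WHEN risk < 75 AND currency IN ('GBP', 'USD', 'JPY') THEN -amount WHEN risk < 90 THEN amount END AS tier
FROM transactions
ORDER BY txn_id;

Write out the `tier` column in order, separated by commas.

txn_id=8: risk < 64 AND currency <> 'GBP' → 4403
txn_id=9: risk < 66 → 236
txn_id=10: risk < 64 AND currency <> 'GBP' → 4742
txn_id=11: risk < 20 → 447
txn_id=12: (no match → NULL) → NULL
txn_id=13: risk < 66 → 7338
txn_id=14: risk < 75 AND currency IN ('GBP', 'USD', 'JPY') → -1913
txn_id=15: (no match → NULL) → NULL
txn_id=16: risk < 64 AND currency <> 'GBP' → 4834

4403, 236, 4742, 447, NULL, 7338, -1913, NULL, 4834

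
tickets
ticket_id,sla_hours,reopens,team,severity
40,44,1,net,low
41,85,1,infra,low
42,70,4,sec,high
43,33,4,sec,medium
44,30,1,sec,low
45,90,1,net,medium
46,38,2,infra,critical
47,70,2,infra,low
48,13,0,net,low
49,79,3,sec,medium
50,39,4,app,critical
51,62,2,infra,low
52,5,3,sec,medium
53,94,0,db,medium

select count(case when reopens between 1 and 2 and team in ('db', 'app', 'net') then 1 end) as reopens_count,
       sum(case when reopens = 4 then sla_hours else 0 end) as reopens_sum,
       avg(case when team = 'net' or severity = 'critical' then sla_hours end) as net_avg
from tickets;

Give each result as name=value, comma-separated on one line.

reopens_count=2, reopens_sum=142, net_avg=44.8

[reopens_count: reopens between 1 and 2 and team in ('db', 'app', 'net')]
ticket_id=40: ✓ → 1
ticket_id=41: ✗
ticket_id=42: ✗
ticket_id=43: ✗
ticket_id=44: ✗
ticket_id=45: ✓ → 1
ticket_id=46: ✗
ticket_id=47: ✗
ticket_id=48: ✗
ticket_id=49: ✗
ticket_id=50: ✗
ticket_id=51: ✗
ticket_id=52: ✗
ticket_id=53: ✗
reopens_count = COUNT(1, 1) = 2
—
[reopens_sum: reopens = 4]
ticket_id=40: ✗
ticket_id=41: ✗
ticket_id=42: ✓ → 70
ticket_id=43: ✓ → 33
ticket_id=44: ✗
ticket_id=45: ✗
ticket_id=46: ✗
ticket_id=47: ✗
ticket_id=48: ✗
ticket_id=49: ✗
ticket_id=50: ✓ → 39
ticket_id=51: ✗
ticket_id=52: ✗
ticket_id=53: ✗
reopens_sum = 70 + 33 + 39 = 142
—
[net_avg: team = 'net' or severity = 'critical']
ticket_id=40: ✓ → 44
ticket_id=41: ✗
ticket_id=42: ✗
ticket_id=43: ✗
ticket_id=44: ✗
ticket_id=45: ✓ → 90
ticket_id=46: ✓ → 38
ticket_id=47: ✗
ticket_id=48: ✓ → 13
ticket_id=49: ✗
ticket_id=50: ✓ → 39
ticket_id=51: ✗
ticket_id=52: ✗
ticket_id=53: ✗
net_avg = (44 + 90 + 38 + 13 + 39) / 5 = 44.8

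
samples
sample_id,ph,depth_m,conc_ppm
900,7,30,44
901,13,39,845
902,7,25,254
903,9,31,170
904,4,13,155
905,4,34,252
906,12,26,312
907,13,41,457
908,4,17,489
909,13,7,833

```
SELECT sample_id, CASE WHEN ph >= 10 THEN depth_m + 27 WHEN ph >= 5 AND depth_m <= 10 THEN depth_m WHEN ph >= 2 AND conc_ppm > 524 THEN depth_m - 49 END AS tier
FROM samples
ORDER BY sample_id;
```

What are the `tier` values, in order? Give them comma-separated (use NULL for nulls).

NULL, 66, NULL, NULL, NULL, NULL, 53, 68, NULL, 34

sample_id=900: (no match → NULL) → NULL
sample_id=901: ph >= 10 → 66
sample_id=902: (no match → NULL) → NULL
sample_id=903: (no match → NULL) → NULL
sample_id=904: (no match → NULL) → NULL
sample_id=905: (no match → NULL) → NULL
sample_id=906: ph >= 10 → 53
sample_id=907: ph >= 10 → 68
sample_id=908: (no match → NULL) → NULL
sample_id=909: ph >= 10 → 34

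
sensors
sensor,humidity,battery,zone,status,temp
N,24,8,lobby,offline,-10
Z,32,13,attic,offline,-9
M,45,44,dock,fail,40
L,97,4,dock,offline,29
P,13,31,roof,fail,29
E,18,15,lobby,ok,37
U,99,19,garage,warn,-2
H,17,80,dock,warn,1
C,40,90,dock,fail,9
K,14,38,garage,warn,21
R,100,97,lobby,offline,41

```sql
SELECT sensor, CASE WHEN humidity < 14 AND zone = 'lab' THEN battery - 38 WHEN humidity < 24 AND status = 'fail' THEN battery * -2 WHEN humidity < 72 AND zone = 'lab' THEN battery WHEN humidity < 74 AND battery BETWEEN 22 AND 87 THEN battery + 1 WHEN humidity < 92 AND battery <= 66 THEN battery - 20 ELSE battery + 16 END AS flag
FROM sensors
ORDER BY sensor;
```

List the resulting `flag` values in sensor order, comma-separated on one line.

106, -5, 81, 39, 20, 45, -12, -62, 113, 35, -7

sensor=C: ELSE → 106
sensor=E: humidity < 92 AND battery <= 66 → -5
sensor=H: humidity < 74 AND battery BETWEEN 22 AND 87 → 81
sensor=K: humidity < 74 AND battery BETWEEN 22 AND 87 → 39
sensor=L: ELSE → 20
sensor=M: humidity < 74 AND battery BETWEEN 22 AND 87 → 45
sensor=N: humidity < 92 AND battery <= 66 → -12
sensor=P: humidity < 24 AND status = 'fail' → -62
sensor=R: ELSE → 113
sensor=U: ELSE → 35
sensor=Z: humidity < 92 AND battery <= 66 → -7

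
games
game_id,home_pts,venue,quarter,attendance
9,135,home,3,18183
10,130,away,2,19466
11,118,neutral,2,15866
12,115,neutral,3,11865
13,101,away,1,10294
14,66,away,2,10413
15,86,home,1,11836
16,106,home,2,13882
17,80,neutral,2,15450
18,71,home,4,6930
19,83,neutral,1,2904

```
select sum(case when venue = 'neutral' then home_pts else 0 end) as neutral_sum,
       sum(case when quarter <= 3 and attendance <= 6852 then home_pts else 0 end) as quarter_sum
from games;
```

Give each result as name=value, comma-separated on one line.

neutral_sum=396, quarter_sum=83

[neutral_sum: venue = 'neutral']
game_id=9: ✗
game_id=10: ✗
game_id=11: ✓ → 118
game_id=12: ✓ → 115
game_id=13: ✗
game_id=14: ✗
game_id=15: ✗
game_id=16: ✗
game_id=17: ✓ → 80
game_id=18: ✗
game_id=19: ✓ → 83
neutral_sum = 118 + 115 + 80 + 83 = 396
—
[quarter_sum: quarter <= 3 and attendance <= 6852]
game_id=9: ✗
game_id=10: ✗
game_id=11: ✗
game_id=12: ✗
game_id=13: ✗
game_id=14: ✗
game_id=15: ✗
game_id=16: ✗
game_id=17: ✗
game_id=18: ✗
game_id=19: ✓ → 83
quarter_sum = 83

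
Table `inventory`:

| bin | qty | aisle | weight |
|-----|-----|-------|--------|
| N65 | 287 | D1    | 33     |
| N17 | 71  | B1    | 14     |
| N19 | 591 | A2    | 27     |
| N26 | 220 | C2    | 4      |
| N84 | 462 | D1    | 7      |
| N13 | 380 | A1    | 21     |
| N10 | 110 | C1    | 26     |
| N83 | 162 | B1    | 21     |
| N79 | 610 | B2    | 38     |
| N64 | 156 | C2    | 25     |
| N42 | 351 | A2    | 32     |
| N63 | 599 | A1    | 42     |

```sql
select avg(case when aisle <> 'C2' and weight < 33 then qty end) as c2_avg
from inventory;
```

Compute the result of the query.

bin=N65: ✗
bin=N17: ✓ → 71
bin=N19: ✓ → 591
bin=N26: ✗
bin=N84: ✓ → 462
bin=N13: ✓ → 380
bin=N10: ✓ → 110
bin=N83: ✓ → 162
bin=N79: ✗
bin=N64: ✗
bin=N42: ✓ → 351
bin=N63: ✗
c2_avg = (71 + 591 + 462 + 380 + 110 + 162 + 351) / 7 = 303.8571428571

303.8571428571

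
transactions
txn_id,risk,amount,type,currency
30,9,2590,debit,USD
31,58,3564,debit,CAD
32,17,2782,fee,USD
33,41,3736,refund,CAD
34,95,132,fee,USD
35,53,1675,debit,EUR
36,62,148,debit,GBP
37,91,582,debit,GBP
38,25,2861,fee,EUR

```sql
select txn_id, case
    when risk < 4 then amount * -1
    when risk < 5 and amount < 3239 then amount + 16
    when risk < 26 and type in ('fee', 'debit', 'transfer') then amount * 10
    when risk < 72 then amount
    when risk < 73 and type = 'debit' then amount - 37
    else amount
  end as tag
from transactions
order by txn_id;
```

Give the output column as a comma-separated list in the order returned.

txn_id=30: risk < 26 and type in ('fee', 'debit', 'transfer') → 25900
txn_id=31: risk < 72 → 3564
txn_id=32: risk < 26 and type in ('fee', 'debit', 'transfer') → 27820
txn_id=33: risk < 72 → 3736
txn_id=34: ELSE → 132
txn_id=35: risk < 72 → 1675
txn_id=36: risk < 72 → 148
txn_id=37: ELSE → 582
txn_id=38: risk < 26 and type in ('fee', 'debit', 'transfer') → 28610

25900, 3564, 27820, 3736, 132, 1675, 148, 582, 28610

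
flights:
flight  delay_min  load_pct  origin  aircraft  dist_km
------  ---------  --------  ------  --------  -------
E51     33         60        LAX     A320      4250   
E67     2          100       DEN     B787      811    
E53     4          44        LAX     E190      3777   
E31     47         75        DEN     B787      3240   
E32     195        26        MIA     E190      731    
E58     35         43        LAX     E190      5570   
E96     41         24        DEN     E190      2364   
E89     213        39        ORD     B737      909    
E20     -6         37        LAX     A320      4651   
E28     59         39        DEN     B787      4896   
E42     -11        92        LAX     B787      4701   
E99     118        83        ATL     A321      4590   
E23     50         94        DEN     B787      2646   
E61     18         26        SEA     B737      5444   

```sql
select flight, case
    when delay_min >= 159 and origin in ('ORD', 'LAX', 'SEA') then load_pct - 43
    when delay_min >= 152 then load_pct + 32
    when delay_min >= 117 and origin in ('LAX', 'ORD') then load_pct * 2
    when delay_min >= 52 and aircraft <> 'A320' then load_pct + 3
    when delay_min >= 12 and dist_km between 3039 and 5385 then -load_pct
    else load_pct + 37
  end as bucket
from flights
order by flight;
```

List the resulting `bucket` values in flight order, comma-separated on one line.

flight=E20: ELSE → 74
flight=E23: ELSE → 131
flight=E28: delay_min >= 52 and aircraft <> 'A320' → 42
flight=E31: delay_min >= 12 and dist_km between 3039 and 5385 → -75
flight=E32: delay_min >= 152 → 58
flight=E42: ELSE → 129
flight=E51: delay_min >= 12 and dist_km between 3039 and 5385 → -60
flight=E53: ELSE → 81
flight=E58: ELSE → 80
flight=E61: ELSE → 63
flight=E67: ELSE → 137
flight=E89: delay_min >= 159 and origin in ('ORD', 'LAX', 'SEA') → -4
flight=E96: ELSE → 61
flight=E99: delay_min >= 52 and aircraft <> 'A320' → 86

74, 131, 42, -75, 58, 129, -60, 81, 80, 63, 137, -4, 61, 86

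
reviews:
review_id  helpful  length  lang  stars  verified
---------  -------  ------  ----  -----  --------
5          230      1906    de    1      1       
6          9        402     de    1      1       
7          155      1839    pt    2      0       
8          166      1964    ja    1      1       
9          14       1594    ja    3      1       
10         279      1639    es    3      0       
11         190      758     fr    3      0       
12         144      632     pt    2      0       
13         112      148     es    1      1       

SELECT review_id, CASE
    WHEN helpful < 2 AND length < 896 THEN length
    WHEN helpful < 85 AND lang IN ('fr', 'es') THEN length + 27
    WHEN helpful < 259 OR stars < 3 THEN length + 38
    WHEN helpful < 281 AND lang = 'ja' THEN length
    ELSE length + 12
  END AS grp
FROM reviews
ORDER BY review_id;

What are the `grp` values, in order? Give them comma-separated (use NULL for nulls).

review_id=5: helpful < 259 OR stars < 3 → 1944
review_id=6: helpful < 259 OR stars < 3 → 440
review_id=7: helpful < 259 OR stars < 3 → 1877
review_id=8: helpful < 259 OR stars < 3 → 2002
review_id=9: helpful < 259 OR stars < 3 → 1632
review_id=10: ELSE → 1651
review_id=11: helpful < 259 OR stars < 3 → 796
review_id=12: helpful < 259 OR stars < 3 → 670
review_id=13: helpful < 259 OR stars < 3 → 186

1944, 440, 1877, 2002, 1632, 1651, 796, 670, 186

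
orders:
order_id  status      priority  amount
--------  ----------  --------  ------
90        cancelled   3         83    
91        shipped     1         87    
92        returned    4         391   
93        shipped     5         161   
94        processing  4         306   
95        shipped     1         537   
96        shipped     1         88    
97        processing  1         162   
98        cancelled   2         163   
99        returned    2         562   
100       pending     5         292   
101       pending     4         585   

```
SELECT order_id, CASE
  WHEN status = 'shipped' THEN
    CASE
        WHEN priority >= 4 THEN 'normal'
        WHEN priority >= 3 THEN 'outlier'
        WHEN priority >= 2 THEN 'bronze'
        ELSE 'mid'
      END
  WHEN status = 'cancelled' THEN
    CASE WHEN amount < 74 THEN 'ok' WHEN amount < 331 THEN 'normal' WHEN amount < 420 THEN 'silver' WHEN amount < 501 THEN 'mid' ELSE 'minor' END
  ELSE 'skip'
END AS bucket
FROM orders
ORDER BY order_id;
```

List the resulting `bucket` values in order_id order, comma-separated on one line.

order_id=90: status='cancelled' → inner[amount < 331] → normal
order_id=91: status='shipped' → inner[ELSE] → mid
order_id=92: status='returned' → outer ELSE → skip
order_id=93: status='shipped' → inner[priority >= 4] → normal
order_id=94: status='processing' → outer ELSE → skip
order_id=95: status='shipped' → inner[ELSE] → mid
order_id=96: status='shipped' → inner[ELSE] → mid
order_id=97: status='processing' → outer ELSE → skip
order_id=98: status='cancelled' → inner[amount < 331] → normal
order_id=99: status='returned' → outer ELSE → skip
order_id=100: status='pending' → outer ELSE → skip
order_id=101: status='pending' → outer ELSE → skip

normal, mid, skip, normal, skip, mid, mid, skip, normal, skip, skip, skip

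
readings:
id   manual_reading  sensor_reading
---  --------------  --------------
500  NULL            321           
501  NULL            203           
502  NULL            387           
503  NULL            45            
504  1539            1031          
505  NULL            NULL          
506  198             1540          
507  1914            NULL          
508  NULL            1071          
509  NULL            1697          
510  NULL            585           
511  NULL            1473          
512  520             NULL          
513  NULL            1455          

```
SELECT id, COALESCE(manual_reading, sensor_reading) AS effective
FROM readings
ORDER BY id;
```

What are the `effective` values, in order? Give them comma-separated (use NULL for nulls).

321, 203, 387, 45, 1539, NULL, 198, 1914, 1071, 1697, 585, 1473, 520, 1455

id=500: manual_reading=NULL, sensor_reading=321 → 321
id=501: manual_reading=NULL, sensor_reading=203 → 203
id=502: manual_reading=NULL, sensor_reading=387 → 387
id=503: manual_reading=NULL, sensor_reading=45 → 45
id=504: manual_reading=1539 → 1539
id=505: manual_reading=NULL, sensor_reading=NULL (all NULL) → NULL
id=506: manual_reading=198 → 198
id=507: manual_reading=1914 → 1914
id=508: manual_reading=NULL, sensor_reading=1071 → 1071
id=509: manual_reading=NULL, sensor_reading=1697 → 1697
id=510: manual_reading=NULL, sensor_reading=585 → 585
id=511: manual_reading=NULL, sensor_reading=1473 → 1473
id=512: manual_reading=520 → 520
id=513: manual_reading=NULL, sensor_reading=1455 → 1455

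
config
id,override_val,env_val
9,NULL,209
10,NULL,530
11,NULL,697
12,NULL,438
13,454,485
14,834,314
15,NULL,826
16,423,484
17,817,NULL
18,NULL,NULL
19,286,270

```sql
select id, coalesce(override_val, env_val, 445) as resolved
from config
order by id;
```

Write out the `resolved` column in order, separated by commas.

id=9: override_val=NULL, env_val=209 → 209
id=10: override_val=NULL, env_val=530 → 530
id=11: override_val=NULL, env_val=697 → 697
id=12: override_val=NULL, env_val=438 → 438
id=13: override_val=454 → 454
id=14: override_val=834 → 834
id=15: override_val=NULL, env_val=826 → 826
id=16: override_val=423 → 423
id=17: override_val=817 → 817
id=18: override_val=NULL, env_val=NULL, → literal 445 → 445
id=19: override_val=286 → 286

209, 530, 697, 438, 454, 834, 826, 423, 817, 445, 286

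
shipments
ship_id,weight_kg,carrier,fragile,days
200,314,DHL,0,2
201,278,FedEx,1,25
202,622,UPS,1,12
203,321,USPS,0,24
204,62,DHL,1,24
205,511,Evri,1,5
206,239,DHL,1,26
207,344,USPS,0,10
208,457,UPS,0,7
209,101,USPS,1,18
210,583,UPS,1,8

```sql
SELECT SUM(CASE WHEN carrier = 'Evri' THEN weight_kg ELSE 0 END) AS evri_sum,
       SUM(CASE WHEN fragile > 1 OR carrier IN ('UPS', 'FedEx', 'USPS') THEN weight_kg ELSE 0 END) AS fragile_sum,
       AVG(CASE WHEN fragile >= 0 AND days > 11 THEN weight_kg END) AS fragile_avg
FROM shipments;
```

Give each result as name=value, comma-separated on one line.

evri_sum=511, fragile_sum=2706, fragile_avg=270.5

[evri_sum: carrier = 'Evri']
ship_id=200: ✗
ship_id=201: ✗
ship_id=202: ✗
ship_id=203: ✗
ship_id=204: ✗
ship_id=205: ✓ → 511
ship_id=206: ✗
ship_id=207: ✗
ship_id=208: ✗
ship_id=209: ✗
ship_id=210: ✗
evri_sum = 511
—
[fragile_sum: fragile > 1 OR carrier IN ('UPS', 'FedEx', 'USPS')]
ship_id=200: ✗
ship_id=201: ✓ → 278
ship_id=202: ✓ → 622
ship_id=203: ✓ → 321
ship_id=204: ✗
ship_id=205: ✗
ship_id=206: ✗
ship_id=207: ✓ → 344
ship_id=208: ✓ → 457
ship_id=209: ✓ → 101
ship_id=210: ✓ → 583
fragile_sum = 278 + 622 + 321 + 344 + 457 + 101 + 583 = 2706
—
[fragile_avg: fragile >= 0 AND days > 11]
ship_id=200: ✗
ship_id=201: ✓ → 278
ship_id=202: ✓ → 622
ship_id=203: ✓ → 321
ship_id=204: ✓ → 62
ship_id=205: ✗
ship_id=206: ✓ → 239
ship_id=207: ✗
ship_id=208: ✗
ship_id=209: ✓ → 101
ship_id=210: ✗
fragile_avg = (278 + 622 + 321 + 62 + 239 + 101) / 6 = 270.5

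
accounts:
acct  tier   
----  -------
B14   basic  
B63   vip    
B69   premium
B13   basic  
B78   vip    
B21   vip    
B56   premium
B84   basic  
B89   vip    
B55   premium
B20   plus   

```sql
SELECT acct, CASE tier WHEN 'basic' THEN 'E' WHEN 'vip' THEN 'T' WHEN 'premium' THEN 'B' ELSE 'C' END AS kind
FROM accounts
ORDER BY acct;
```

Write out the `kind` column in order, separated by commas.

E, E, C, T, B, B, T, B, T, E, T

acct=B13: tier='basic' → E
acct=B14: tier='basic' → E
acct=B20: ELSE → C
acct=B21: tier='vip' → T
acct=B55: tier='premium' → B
acct=B56: tier='premium' → B
acct=B63: tier='vip' → T
acct=B69: tier='premium' → B
acct=B78: tier='vip' → T
acct=B84: tier='basic' → E
acct=B89: tier='vip' → T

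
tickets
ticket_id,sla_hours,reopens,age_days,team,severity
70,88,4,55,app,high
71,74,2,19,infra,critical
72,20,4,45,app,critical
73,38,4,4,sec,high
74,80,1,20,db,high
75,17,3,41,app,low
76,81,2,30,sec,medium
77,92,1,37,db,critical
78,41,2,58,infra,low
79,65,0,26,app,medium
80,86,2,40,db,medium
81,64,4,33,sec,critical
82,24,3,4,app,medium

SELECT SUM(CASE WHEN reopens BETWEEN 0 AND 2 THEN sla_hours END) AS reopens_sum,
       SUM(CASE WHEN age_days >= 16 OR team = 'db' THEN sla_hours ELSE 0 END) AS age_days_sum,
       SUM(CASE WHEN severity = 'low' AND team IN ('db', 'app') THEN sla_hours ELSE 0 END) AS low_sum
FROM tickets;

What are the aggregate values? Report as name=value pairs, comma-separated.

[reopens_sum: reopens BETWEEN 0 AND 2]
ticket_id=70: ✗
ticket_id=71: ✓ → 74
ticket_id=72: ✗
ticket_id=73: ✗
ticket_id=74: ✓ → 80
ticket_id=75: ✗
ticket_id=76: ✓ → 81
ticket_id=77: ✓ → 92
ticket_id=78: ✓ → 41
ticket_id=79: ✓ → 65
ticket_id=80: ✓ → 86
ticket_id=81: ✗
ticket_id=82: ✗
reopens_sum = 74 + 80 + 81 + 92 + 41 + 65 + 86 = 519
—
[age_days_sum: age_days >= 16 OR team = 'db']
ticket_id=70: ✓ → 88
ticket_id=71: ✓ → 74
ticket_id=72: ✓ → 20
ticket_id=73: ✗
ticket_id=74: ✓ → 80
ticket_id=75: ✓ → 17
ticket_id=76: ✓ → 81
ticket_id=77: ✓ → 92
ticket_id=78: ✓ → 41
ticket_id=79: ✓ → 65
ticket_id=80: ✓ → 86
ticket_id=81: ✓ → 64
ticket_id=82: ✗
age_days_sum = 88 + 74 + 20 + 80 + 17 + 81 + 92 + 41 + 65 + 86 + 64 = 708
—
[low_sum: severity = 'low' AND team IN ('db', 'app')]
ticket_id=70: ✗
ticket_id=71: ✗
ticket_id=72: ✗
ticket_id=73: ✗
ticket_id=74: ✗
ticket_id=75: ✓ → 17
ticket_id=76: ✗
ticket_id=77: ✗
ticket_id=78: ✗
ticket_id=79: ✗
ticket_id=80: ✗
ticket_id=81: ✗
ticket_id=82: ✗
low_sum = 17

reopens_sum=519, age_days_sum=708, low_sum=17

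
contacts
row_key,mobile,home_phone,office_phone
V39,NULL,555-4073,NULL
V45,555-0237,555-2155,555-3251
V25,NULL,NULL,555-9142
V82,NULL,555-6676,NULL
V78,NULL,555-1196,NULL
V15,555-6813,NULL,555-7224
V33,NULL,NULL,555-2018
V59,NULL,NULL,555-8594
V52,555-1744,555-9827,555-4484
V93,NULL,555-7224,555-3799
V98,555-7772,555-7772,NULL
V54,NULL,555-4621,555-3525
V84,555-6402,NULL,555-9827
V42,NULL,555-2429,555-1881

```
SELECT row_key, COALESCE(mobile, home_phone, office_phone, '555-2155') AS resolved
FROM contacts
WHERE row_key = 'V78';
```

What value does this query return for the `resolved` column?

555-1196

row_key = V78: mobile=NULL, home_phone=555-1196, office_phone=NULL.
mobile=NULL, home_phone=555-1196 → 555-1196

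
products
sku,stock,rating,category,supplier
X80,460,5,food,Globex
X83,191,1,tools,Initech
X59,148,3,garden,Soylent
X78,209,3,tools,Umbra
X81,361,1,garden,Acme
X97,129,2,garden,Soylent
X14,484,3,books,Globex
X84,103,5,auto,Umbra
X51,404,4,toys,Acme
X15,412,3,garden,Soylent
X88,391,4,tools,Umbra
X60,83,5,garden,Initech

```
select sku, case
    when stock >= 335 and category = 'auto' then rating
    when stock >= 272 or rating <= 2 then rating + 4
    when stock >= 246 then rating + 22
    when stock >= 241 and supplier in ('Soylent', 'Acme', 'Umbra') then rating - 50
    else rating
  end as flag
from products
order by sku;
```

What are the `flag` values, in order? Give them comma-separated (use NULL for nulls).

7, 7, 8, 3, 5, 3, 9, 5, 5, 5, 8, 6

sku=X14: stock >= 272 or rating <= 2 → 7
sku=X15: stock >= 272 or rating <= 2 → 7
sku=X51: stock >= 272 or rating <= 2 → 8
sku=X59: ELSE → 3
sku=X60: ELSE → 5
sku=X78: ELSE → 3
sku=X80: stock >= 272 or rating <= 2 → 9
sku=X81: stock >= 272 or rating <= 2 → 5
sku=X83: stock >= 272 or rating <= 2 → 5
sku=X84: ELSE → 5
sku=X88: stock >= 272 or rating <= 2 → 8
sku=X97: stock >= 272 or rating <= 2 → 6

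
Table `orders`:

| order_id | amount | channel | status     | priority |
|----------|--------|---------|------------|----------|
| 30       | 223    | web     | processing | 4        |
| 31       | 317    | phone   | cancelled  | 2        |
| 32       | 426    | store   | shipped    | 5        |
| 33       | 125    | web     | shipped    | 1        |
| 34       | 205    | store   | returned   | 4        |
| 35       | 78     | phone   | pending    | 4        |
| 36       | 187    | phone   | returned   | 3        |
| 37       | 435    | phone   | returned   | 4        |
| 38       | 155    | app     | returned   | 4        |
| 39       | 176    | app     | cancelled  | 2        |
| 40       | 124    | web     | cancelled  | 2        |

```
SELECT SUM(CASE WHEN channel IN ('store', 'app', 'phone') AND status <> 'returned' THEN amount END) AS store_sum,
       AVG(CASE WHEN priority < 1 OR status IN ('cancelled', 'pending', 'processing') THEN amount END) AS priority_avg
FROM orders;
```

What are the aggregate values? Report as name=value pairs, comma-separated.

store_sum=997, priority_avg=183.6

[store_sum: channel IN ('store', 'app', 'phone') AND status <> 'returned']
order_id=30: ✗
order_id=31: ✓ → 317
order_id=32: ✓ → 426
order_id=33: ✗
order_id=34: ✗
order_id=35: ✓ → 78
order_id=36: ✗
order_id=37: ✗
order_id=38: ✗
order_id=39: ✓ → 176
order_id=40: ✗
store_sum = 317 + 426 + 78 + 176 = 997
—
[priority_avg: priority < 1 OR status IN ('cancelled', 'pending', 'processing')]
order_id=30: ✓ → 223
order_id=31: ✓ → 317
order_id=32: ✗
order_id=33: ✗
order_id=34: ✗
order_id=35: ✓ → 78
order_id=36: ✗
order_id=37: ✗
order_id=38: ✗
order_id=39: ✓ → 176
order_id=40: ✓ → 124
priority_avg = (223 + 317 + 78 + 176 + 124) / 5 = 183.6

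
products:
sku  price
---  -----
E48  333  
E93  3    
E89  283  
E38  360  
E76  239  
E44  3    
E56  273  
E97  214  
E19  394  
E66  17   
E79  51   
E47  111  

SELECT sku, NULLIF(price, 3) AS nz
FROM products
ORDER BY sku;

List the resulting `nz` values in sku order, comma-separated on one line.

394, 360, NULL, 111, 333, 273, 17, 239, 51, 283, NULL, 214

sku=E19: price=394 vs 3: differ → 394
sku=E38: price=360 vs 3: differ → 360
sku=E44: price=3 vs 3: equal → NULL
sku=E47: price=111 vs 3: differ → 111
sku=E48: price=333 vs 3: differ → 333
sku=E56: price=273 vs 3: differ → 273
sku=E66: price=17 vs 3: differ → 17
sku=E76: price=239 vs 3: differ → 239
sku=E79: price=51 vs 3: differ → 51
sku=E89: price=283 vs 3: differ → 283
sku=E93: price=3 vs 3: equal → NULL
sku=E97: price=214 vs 3: differ → 214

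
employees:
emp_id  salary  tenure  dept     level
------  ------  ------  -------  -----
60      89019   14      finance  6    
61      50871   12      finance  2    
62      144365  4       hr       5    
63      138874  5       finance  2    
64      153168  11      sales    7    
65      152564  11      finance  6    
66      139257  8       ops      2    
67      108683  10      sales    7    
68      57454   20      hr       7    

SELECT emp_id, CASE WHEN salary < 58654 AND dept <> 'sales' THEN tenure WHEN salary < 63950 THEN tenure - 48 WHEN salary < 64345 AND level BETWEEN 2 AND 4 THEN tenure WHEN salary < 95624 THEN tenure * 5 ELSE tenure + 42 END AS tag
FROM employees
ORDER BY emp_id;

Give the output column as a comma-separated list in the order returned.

emp_id=60: salary < 95624 → 70
emp_id=61: salary < 58654 AND dept <> 'sales' → 12
emp_id=62: ELSE → 46
emp_id=63: ELSE → 47
emp_id=64: ELSE → 53
emp_id=65: ELSE → 53
emp_id=66: ELSE → 50
emp_id=67: ELSE → 52
emp_id=68: salary < 58654 AND dept <> 'sales' → 20

70, 12, 46, 47, 53, 53, 50, 52, 20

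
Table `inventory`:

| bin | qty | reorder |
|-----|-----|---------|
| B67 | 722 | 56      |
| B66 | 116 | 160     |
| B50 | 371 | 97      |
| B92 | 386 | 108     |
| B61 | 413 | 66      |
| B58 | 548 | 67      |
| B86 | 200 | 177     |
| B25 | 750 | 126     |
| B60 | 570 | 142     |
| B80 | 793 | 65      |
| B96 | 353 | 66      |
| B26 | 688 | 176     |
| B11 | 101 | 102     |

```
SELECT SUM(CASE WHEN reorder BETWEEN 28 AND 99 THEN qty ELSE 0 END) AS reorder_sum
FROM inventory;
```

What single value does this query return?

3200

bin=B67: ✓ → 722
bin=B66: ✗
bin=B50: ✓ → 371
bin=B92: ✗
bin=B61: ✓ → 413
bin=B58: ✓ → 548
bin=B86: ✗
bin=B25: ✗
bin=B60: ✗
bin=B80: ✓ → 793
bin=B96: ✓ → 353
bin=B26: ✗
bin=B11: ✗
reorder_sum = 722 + 371 + 413 + 548 + 793 + 353 = 3200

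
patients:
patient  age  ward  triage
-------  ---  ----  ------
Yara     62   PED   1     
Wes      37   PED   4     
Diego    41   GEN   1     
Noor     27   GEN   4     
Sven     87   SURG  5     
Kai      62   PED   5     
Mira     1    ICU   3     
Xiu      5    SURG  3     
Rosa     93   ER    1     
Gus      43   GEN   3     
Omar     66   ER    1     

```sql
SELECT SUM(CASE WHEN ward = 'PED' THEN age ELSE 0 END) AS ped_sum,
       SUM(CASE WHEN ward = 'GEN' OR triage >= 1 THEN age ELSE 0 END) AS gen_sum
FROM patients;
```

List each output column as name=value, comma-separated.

[ped_sum: ward = 'PED']
patient=Yara: ✓ → 62
patient=Wes: ✓ → 37
patient=Diego: ✗
patient=Noor: ✗
patient=Sven: ✗
patient=Kai: ✓ → 62
patient=Mira: ✗
patient=Xiu: ✗
patient=Rosa: ✗
patient=Gus: ✗
patient=Omar: ✗
ped_sum = 62 + 37 + 62 = 161
—
[gen_sum: ward = 'GEN' OR triage >= 1]
patient=Yara: ✓ → 62
patient=Wes: ✓ → 37
patient=Diego: ✓ → 41
patient=Noor: ✓ → 27
patient=Sven: ✓ → 87
patient=Kai: ✓ → 62
patient=Mira: ✓ → 1
patient=Xiu: ✓ → 5
patient=Rosa: ✓ → 93
patient=Gus: ✓ → 43
patient=Omar: ✓ → 66
gen_sum = 62 + 37 + 41 + 27 + 87 + 62 + 1 + 5 + 93 + 43 + 66 = 524

ped_sum=161, gen_sum=524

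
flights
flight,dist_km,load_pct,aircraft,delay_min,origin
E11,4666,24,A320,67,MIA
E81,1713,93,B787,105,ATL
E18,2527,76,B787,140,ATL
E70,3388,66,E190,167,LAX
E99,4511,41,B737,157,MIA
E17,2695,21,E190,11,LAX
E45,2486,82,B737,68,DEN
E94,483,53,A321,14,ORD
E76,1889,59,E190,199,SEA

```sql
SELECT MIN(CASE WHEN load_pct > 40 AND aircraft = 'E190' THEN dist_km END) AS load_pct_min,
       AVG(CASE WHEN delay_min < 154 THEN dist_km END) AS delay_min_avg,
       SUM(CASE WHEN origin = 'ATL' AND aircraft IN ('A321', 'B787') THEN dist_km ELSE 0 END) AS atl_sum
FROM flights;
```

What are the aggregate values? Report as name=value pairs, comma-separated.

load_pct_min=1889, delay_min_avg=2428.3333333333, atl_sum=4240

[load_pct_min: load_pct > 40 AND aircraft = 'E190']
flight=E11: ✗
flight=E81: ✗
flight=E18: ✗
flight=E70: ✓ → 3388
flight=E99: ✗
flight=E17: ✗
flight=E45: ✗
flight=E94: ✗
flight=E76: ✓ → 1889
load_pct_min = MIN(3388, 1889) = 1889
—
[delay_min_avg: delay_min < 154]
flight=E11: ✓ → 4666
flight=E81: ✓ → 1713
flight=E18: ✓ → 2527
flight=E70: ✗
flight=E99: ✗
flight=E17: ✓ → 2695
flight=E45: ✓ → 2486
flight=E94: ✓ → 483
flight=E76: ✗
delay_min_avg = (4666 + 1713 + 2527 + 2695 + 2486 + 483) / 6 = 2428.3333333333
—
[atl_sum: origin = 'ATL' AND aircraft IN ('A321', 'B787')]
flight=E11: ✗
flight=E81: ✓ → 1713
flight=E18: ✓ → 2527
flight=E70: ✗
flight=E99: ✗
flight=E17: ✗
flight=E45: ✗
flight=E94: ✗
flight=E76: ✗
atl_sum = 1713 + 2527 = 4240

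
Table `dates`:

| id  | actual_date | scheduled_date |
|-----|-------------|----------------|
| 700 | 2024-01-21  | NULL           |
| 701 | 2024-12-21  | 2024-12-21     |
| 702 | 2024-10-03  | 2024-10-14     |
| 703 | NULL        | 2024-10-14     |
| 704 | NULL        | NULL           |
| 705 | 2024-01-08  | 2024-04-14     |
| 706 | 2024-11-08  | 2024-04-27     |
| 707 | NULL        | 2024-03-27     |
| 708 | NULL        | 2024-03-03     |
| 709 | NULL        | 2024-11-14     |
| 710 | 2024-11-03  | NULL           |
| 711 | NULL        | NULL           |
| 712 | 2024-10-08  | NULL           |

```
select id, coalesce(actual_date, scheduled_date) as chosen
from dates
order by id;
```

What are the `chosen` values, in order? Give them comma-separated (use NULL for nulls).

2024-01-21, 2024-12-21, 2024-10-03, 2024-10-14, NULL, 2024-01-08, 2024-11-08, 2024-03-27, 2024-03-03, 2024-11-14, 2024-11-03, NULL, 2024-10-08

id=700: actual_date=2024-01-21 → 2024-01-21
id=701: actual_date=2024-12-21 → 2024-12-21
id=702: actual_date=2024-10-03 → 2024-10-03
id=703: actual_date=NULL, scheduled_date=2024-10-14 → 2024-10-14
id=704: actual_date=NULL, scheduled_date=NULL (all NULL) → NULL
id=705: actual_date=2024-01-08 → 2024-01-08
id=706: actual_date=2024-11-08 → 2024-11-08
id=707: actual_date=NULL, scheduled_date=2024-03-27 → 2024-03-27
id=708: actual_date=NULL, scheduled_date=2024-03-03 → 2024-03-03
id=709: actual_date=NULL, scheduled_date=2024-11-14 → 2024-11-14
id=710: actual_date=2024-11-03 → 2024-11-03
id=711: actual_date=NULL, scheduled_date=NULL (all NULL) → NULL
id=712: actual_date=2024-10-08 → 2024-10-08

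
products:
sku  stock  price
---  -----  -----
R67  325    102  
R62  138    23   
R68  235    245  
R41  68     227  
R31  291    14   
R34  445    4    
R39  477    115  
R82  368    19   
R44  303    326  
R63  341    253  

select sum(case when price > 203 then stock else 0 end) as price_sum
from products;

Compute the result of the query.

947

sku=R67: ✗
sku=R62: ✗
sku=R68: ✓ → 235
sku=R41: ✓ → 68
sku=R31: ✗
sku=R34: ✗
sku=R39: ✗
sku=R82: ✗
sku=R44: ✓ → 303
sku=R63: ✓ → 341
price_sum = 235 + 68 + 303 + 341 = 947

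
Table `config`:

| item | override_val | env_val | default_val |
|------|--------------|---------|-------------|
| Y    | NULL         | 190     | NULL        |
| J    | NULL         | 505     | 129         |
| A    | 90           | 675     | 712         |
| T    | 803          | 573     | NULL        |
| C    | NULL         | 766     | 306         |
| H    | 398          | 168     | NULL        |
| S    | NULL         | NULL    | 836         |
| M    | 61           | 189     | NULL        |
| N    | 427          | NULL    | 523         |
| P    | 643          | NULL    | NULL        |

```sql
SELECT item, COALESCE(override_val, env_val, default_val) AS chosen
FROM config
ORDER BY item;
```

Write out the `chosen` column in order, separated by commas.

90, 766, 398, 505, 61, 427, 643, 836, 803, 190

item=A: override_val=90 → 90
item=C: override_val=NULL, env_val=766 → 766
item=H: override_val=398 → 398
item=J: override_val=NULL, env_val=505 → 505
item=M: override_val=61 → 61
item=N: override_val=427 → 427
item=P: override_val=643 → 643
item=S: override_val=NULL, env_val=NULL, default_val=836 → 836
item=T: override_val=803 → 803
item=Y: override_val=NULL, env_val=190 → 190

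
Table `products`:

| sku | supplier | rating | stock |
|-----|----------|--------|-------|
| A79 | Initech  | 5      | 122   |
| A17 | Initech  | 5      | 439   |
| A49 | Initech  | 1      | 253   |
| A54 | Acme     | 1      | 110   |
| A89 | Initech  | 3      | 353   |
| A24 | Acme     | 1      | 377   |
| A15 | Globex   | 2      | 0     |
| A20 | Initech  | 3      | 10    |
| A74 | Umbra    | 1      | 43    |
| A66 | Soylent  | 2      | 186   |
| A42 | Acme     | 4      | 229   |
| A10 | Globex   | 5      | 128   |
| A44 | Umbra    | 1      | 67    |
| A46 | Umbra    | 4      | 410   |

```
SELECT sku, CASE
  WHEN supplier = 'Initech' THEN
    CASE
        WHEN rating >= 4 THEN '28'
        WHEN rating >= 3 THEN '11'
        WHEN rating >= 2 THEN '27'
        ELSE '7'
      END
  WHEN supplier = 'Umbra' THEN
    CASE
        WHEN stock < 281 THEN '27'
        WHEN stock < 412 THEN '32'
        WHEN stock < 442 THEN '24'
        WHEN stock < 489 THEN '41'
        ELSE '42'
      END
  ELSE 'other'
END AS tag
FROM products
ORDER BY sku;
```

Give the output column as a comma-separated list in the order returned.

other, other, 28, 11, other, other, 27, 32, 7, other, other, 27, 28, 11

sku=A10: supplier='Globex' → outer ELSE → other
sku=A15: supplier='Globex' → outer ELSE → other
sku=A17: supplier='Initech' → inner[rating >= 4] → 28
sku=A20: supplier='Initech' → inner[rating >= 3] → 11
sku=A24: supplier='Acme' → outer ELSE → other
sku=A42: supplier='Acme' → outer ELSE → other
sku=A44: supplier='Umbra' → inner[stock < 281] → 27
sku=A46: supplier='Umbra' → inner[stock < 412] → 32
sku=A49: supplier='Initech' → inner[ELSE] → 7
sku=A54: supplier='Acme' → outer ELSE → other
sku=A66: supplier='Soylent' → outer ELSE → other
sku=A74: supplier='Umbra' → inner[stock < 281] → 27
sku=A79: supplier='Initech' → inner[rating >= 4] → 28
sku=A89: supplier='Initech' → inner[rating >= 3] → 11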